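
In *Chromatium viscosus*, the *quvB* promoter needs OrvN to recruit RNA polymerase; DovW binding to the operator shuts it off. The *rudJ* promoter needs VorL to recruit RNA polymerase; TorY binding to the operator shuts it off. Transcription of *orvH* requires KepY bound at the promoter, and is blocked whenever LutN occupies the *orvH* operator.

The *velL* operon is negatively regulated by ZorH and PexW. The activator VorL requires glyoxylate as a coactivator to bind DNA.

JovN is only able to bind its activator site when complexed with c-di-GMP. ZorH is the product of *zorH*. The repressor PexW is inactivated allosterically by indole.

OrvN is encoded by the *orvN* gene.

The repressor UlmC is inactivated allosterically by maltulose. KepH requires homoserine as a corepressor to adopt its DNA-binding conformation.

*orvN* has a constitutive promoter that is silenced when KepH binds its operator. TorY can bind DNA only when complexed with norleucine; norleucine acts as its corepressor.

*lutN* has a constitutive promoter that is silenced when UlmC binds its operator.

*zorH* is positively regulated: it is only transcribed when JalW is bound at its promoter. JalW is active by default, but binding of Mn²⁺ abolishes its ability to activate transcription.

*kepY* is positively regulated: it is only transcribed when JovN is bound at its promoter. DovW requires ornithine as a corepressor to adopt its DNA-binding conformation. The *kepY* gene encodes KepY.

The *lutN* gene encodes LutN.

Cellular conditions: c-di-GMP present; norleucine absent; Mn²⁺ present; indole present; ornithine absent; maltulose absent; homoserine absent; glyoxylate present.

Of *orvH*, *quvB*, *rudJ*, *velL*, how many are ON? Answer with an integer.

4

c-di-GMP is present, so JovN is active.
No repressor is bound and JovN is active, so *kepY* is transcribed.
So KepY is produced and active.
Maltulose is absent, so UlmC is active.
With repressor UlmC bound, *lutN* is not transcribed.
So LutN is not produced.
No repressor is bound and KepY is active, so *orvH* is transcribed.
→ *orvH* is ON.
Homoserine is absent, so KepH is inactive.
With no repressor bound, *orvN* is transcribed.
So OrvN is produced and active.
Ornithine is absent, so DovW is inactive.
No repressor is bound and OrvN is active, so *quvB* is transcribed.
→ *quvB* is ON.
Glyoxylate is present, so VorL is active.
Norleucine is absent, so TorY is inactive.
No repressor is bound and VorL is active, so *rudJ* is transcribed.
→ *rudJ* is ON.
Mn²⁺ is present, so JalW is inactive.
Required activator JalW is absent, so *zorH* is not transcribed.
So ZorH is not produced.
Indole is present, so PexW is inactive.
With no repressor bound, *velL* is transcribed.
→ *velL* is ON.
4 of the 4 genes are transcribed.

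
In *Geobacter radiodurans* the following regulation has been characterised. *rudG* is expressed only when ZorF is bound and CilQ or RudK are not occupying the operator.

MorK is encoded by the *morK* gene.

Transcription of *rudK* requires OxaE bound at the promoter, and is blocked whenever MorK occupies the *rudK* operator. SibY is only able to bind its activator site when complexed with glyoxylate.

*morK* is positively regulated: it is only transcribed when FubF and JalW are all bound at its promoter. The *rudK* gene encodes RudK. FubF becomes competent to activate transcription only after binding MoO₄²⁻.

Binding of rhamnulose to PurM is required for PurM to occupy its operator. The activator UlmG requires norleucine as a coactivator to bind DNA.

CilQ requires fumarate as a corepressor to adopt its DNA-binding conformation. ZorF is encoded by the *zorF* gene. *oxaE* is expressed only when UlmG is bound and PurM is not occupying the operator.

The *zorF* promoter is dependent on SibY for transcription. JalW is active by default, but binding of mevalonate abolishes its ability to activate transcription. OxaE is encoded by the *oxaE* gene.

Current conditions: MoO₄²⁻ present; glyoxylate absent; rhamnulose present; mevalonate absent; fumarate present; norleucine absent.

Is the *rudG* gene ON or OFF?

OFF

Glyoxylate is absent, so SibY is inactive.
Required activator SibY is absent, so *zorF* is not transcribed.
So ZorF is not produced.
Fumarate is present, so CilQ is active.
MoO₄²⁻ is present, so FubF is active.
Mevalonate is absent, so JalW is active.
No repressor is bound and FubF and JalW are active, so *morK* is transcribed.
So MorK is produced and active.
Norleucine is absent, so UlmG is inactive.
Rhamnulose is present, so PurM is active.
With repressor PurM bound, *oxaE* is not transcribed.
So OxaE is not produced.
With repressor MorK bound, *rudK* is not transcribed.
So RudK is not produced.
With repressor CilQ bound, *rudG* is not transcribed.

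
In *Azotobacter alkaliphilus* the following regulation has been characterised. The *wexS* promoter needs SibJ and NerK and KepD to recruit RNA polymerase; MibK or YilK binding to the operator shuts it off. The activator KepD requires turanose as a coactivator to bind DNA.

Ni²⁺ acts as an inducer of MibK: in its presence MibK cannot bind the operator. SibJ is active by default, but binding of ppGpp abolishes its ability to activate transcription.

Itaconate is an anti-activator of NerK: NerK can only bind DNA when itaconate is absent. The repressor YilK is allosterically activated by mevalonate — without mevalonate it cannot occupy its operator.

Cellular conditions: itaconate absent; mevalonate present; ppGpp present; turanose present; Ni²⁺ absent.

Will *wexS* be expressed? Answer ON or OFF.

ppGpp is present, so SibJ is inactive.
Ni²⁺ is absent, so MibK is active.
Itaconate is absent, so NerK is active.
Turanose is present, so KepD is active.
Mevalonate is present, so YilK is active.
With repressor MibK bound, *wexS* is not transcribed.

OFF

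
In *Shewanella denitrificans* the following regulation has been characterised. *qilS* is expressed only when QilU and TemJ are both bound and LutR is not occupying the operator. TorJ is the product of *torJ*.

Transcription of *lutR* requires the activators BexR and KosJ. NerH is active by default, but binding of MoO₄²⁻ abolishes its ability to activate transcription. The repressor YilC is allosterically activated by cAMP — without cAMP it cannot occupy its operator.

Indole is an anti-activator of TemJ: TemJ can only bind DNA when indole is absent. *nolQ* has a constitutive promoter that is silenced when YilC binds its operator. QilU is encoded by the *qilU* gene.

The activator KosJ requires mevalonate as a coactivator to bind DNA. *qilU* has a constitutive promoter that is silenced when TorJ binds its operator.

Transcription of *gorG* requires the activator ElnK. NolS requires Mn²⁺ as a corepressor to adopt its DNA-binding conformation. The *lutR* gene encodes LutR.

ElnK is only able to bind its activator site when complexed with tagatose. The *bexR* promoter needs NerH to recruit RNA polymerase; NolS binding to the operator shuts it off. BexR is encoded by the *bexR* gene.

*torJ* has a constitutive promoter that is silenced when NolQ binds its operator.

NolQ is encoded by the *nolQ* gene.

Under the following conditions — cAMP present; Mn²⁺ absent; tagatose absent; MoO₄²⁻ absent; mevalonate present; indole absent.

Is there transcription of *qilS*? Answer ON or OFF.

OFF

cAMP is present, so YilC is active.
With repressor YilC bound, *nolQ* is not transcribed.
So NolQ is not produced.
With no repressor bound, *torJ* is transcribed.
So TorJ is produced and active.
With repressor TorJ bound, *qilU* is not transcribed.
So QilU is not produced.
MoO₄²⁻ is absent, so NerH is active.
Mn²⁺ is absent, so NolS is inactive.
No repressor is bound and NerH is active, so *bexR* is transcribed.
So BexR is produced and active.
Mevalonate is present, so KosJ is active.
No repressor is bound and BexR and KosJ are active, so *lutR* is transcribed.
So LutR is produced and active.
Indole is absent, so TemJ is active.
With repressor LutR bound, *qilS* is not transcribed.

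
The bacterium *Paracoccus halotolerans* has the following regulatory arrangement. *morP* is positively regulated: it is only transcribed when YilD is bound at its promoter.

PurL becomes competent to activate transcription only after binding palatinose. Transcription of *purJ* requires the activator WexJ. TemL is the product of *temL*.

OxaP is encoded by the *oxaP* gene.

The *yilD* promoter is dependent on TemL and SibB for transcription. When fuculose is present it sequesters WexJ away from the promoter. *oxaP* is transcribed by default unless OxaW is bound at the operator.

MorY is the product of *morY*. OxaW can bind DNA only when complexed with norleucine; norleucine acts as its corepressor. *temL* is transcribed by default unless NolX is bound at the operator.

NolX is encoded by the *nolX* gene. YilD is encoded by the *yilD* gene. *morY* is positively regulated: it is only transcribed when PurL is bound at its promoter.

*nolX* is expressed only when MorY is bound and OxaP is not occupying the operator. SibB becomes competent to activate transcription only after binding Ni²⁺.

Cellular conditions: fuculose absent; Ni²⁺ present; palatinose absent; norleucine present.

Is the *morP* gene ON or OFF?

Palatinose is absent, so PurL is inactive.
Required activator PurL is absent, so *morY* is not transcribed.
So MorY is not produced.
Norleucine is present, so OxaW is active.
With repressor OxaW bound, *oxaP* is not transcribed.
So OxaP is not produced.
Required activator MorY is absent, so *nolX* is not transcribed.
So NolX is not produced.
With no repressor bound, *temL* is transcribed.
So TemL is produced and active.
Ni²⁺ is present, so SibB is active.
No repressor is bound and TemL and SibB are active, so *yilD* is transcribed.
So YilD is produced and active.
No repressor is bound and YilD is active, so *morP* is transcribed.

ON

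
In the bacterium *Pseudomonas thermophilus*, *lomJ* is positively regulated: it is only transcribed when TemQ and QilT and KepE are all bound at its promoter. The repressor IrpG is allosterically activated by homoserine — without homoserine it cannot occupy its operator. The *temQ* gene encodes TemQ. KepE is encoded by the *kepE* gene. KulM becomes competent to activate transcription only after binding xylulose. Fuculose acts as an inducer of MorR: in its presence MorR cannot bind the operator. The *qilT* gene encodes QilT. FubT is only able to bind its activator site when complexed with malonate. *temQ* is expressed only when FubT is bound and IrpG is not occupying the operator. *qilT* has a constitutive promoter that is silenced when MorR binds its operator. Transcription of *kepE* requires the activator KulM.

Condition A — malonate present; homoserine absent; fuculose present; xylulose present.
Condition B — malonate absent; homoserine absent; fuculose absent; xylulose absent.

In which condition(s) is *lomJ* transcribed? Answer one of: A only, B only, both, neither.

Condition A:
Malonate is present, so FubT is active.
Homoserine is absent, so IrpG is inactive.
No repressor is bound and FubT is active, so *temQ* is transcribed.
So TemQ is produced and active.
Fuculose is present, so MorR is inactive.
With no repressor bound, *qilT* is transcribed.
So QilT is produced and active.
Xylulose is present, so KulM is active.
No repressor is bound and KulM is active, so *kepE* is transcribed.
So KepE is produced and active.
No repressor is bound and TemQ and QilT and KepE are active, so *lomJ* is transcribed.
→ *lomJ* is ON in A.
Condition B:
Malonate is absent, so FubT is inactive.
Homoserine is absent, so IrpG is inactive.
Required activator FubT is absent, so *temQ* is not transcribed.
So TemQ is not produced.
Fuculose is absent, so MorR is active.
With repressor MorR bound, *qilT* is not transcribed.
So QilT is not produced.
Xylulose is absent, so KulM is inactive.
Required activator KulM is absent, so *kepE* is not transcribed.
So KepE is not produced.
Required activator TemQ is absent, so *lomJ* is not transcribed.
→ *lomJ* is OFF in B.

A only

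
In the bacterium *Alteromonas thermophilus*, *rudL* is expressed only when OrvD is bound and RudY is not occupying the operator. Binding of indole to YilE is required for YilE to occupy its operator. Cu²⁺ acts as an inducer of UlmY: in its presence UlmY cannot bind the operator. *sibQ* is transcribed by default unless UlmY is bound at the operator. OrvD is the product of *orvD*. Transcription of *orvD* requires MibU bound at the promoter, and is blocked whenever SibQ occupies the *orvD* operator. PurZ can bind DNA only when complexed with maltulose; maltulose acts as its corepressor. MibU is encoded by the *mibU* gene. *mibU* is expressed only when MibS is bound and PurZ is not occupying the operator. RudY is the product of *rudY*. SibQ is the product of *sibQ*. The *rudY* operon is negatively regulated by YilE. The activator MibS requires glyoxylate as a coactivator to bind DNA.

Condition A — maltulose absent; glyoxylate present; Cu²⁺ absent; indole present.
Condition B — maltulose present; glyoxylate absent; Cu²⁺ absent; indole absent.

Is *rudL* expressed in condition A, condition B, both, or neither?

A only

Condition A:
Maltulose is absent, so PurZ is inactive.
Glyoxylate is present, so MibS is active.
No repressor is bound and MibS is active, so *mibU* is transcribed.
So MibU is produced and active.
Cu²⁺ is absent, so UlmY is active.
With repressor UlmY bound, *sibQ* is not transcribed.
So SibQ is not produced.
No repressor is bound and MibU is active, so *orvD* is transcribed.
So OrvD is produced and active.
Indole is present, so YilE is active.
With repressor YilE bound, *rudY* is not transcribed.
So RudY is not produced.
No repressor is bound and OrvD is active, so *rudL* is transcribed.
→ *rudL* is ON in A.
Condition B:
Maltulose is present, so PurZ is active.
Glyoxylate is absent, so MibS is inactive.
With repressor PurZ bound, *mibU* is not transcribed.
So MibU is not produced.
Cu²⁺ is absent, so UlmY is active.
With repressor UlmY bound, *sibQ* is not transcribed.
So SibQ is not produced.
Required activator MibU is absent, so *orvD* is not transcribed.
So OrvD is not produced.
Indole is absent, so YilE is inactive.
With no repressor bound, *rudY* is transcribed.
So RudY is produced and active.
With repressor RudY bound, *rudL* is not transcribed.
→ *rudL* is OFF in B.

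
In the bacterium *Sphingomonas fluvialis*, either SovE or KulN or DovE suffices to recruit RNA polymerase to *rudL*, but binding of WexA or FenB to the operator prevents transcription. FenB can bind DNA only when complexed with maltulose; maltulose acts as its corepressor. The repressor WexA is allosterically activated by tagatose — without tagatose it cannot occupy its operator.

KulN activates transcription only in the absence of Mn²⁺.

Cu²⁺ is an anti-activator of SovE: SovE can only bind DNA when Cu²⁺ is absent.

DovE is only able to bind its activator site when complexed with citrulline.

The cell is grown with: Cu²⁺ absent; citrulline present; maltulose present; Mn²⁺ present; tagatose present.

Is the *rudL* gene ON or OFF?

Tagatose is present, so WexA is active.
Cu²⁺ is absent, so SovE is active.
Mn²⁺ is present, so KulN is inactive.
Citrulline is present, so DovE is active.
Maltulose is present, so FenB is active.
With repressor WexA bound, *rudL* is not transcribed.

OFF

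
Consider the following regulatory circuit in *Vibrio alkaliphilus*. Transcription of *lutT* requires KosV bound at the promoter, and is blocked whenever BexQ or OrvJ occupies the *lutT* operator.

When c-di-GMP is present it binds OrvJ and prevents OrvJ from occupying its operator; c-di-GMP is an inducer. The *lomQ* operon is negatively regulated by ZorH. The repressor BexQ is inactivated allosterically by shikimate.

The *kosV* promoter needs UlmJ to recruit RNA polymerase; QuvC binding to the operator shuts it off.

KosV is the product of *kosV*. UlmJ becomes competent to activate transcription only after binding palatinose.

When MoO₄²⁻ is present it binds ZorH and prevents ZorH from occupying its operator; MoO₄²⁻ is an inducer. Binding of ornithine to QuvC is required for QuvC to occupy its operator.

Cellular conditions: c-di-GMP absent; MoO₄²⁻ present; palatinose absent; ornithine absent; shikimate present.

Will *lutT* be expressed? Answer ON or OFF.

Shikimate is present, so BexQ is inactive.
Palatinose is absent, so UlmJ is inactive.
Ornithine is absent, so QuvC is inactive.
Required activator UlmJ is absent, so *kosV* is not transcribed.
So KosV is not produced.
c-di-GMP is absent, so OrvJ is active.
With repressor OrvJ bound, *lutT* is not transcribed.

OFF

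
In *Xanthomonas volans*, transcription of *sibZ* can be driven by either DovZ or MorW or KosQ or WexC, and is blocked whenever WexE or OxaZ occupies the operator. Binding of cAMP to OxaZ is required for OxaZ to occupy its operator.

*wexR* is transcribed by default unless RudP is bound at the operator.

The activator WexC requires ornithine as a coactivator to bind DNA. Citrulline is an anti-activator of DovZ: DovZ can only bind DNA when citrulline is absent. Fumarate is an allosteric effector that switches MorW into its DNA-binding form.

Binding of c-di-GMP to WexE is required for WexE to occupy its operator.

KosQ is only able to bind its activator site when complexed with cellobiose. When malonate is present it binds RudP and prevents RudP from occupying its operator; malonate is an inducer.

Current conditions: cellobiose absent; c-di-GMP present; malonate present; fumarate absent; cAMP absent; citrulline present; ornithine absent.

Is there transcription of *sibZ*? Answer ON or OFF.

OFF

Citrulline is present, so DovZ is inactive.
Fumarate is absent, so MorW is inactive.
c-di-GMP is present, so WexE is active.
Cellobiose is absent, so KosQ is inactive.
Ornithine is absent, so WexC is inactive.
cAMP is absent, so OxaZ is inactive.
With repressor WexE bound, *sibZ* is not transcribed.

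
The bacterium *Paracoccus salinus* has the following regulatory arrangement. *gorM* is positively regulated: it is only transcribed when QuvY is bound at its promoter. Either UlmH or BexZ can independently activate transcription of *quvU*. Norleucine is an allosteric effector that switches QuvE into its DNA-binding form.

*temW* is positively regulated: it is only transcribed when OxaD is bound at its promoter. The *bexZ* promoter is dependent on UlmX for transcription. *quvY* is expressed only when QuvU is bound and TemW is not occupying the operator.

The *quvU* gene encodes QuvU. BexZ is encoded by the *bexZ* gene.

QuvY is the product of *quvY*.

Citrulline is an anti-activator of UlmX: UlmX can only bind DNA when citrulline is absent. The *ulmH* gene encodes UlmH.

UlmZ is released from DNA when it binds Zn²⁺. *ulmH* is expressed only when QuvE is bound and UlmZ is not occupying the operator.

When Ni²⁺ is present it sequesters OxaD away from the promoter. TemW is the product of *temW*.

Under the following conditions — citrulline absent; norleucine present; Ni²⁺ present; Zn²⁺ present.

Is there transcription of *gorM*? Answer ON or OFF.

ON

Norleucine is present, so QuvE is active.
Zn²⁺ is present, so UlmZ is inactive.
No repressor is bound and QuvE is active, so *ulmH* is transcribed.
So UlmH is produced and active.
Citrulline is absent, so UlmX is active.
No repressor is bound and UlmX is active, so *bexZ* is transcribed.
So BexZ is produced and active.
Activator UlmH is present, so *quvU* is transcribed.
So QuvU is produced and active.
Ni²⁺ is present, so OxaD is inactive.
Required activator OxaD is absent, so *temW* is not transcribed.
So TemW is not produced.
No repressor is bound and QuvU is active, so *quvY* is transcribed.
So QuvY is produced and active.
No repressor is bound and QuvY is active, so *gorM* is transcribed.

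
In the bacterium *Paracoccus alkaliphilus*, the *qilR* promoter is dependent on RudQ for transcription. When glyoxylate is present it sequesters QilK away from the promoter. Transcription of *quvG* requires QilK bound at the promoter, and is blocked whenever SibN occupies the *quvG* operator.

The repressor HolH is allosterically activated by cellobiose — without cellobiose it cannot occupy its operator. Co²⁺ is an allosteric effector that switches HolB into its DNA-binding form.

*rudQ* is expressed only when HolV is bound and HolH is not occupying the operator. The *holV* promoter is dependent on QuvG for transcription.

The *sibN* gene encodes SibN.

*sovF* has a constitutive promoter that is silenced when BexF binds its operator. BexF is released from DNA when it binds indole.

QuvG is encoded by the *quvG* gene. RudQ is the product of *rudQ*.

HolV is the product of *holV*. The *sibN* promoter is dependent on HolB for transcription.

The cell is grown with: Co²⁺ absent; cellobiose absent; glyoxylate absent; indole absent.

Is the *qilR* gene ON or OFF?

Co²⁺ is absent, so HolB is inactive.
Required activator HolB is absent, so *sibN* is not transcribed.
So SibN is not produced.
Glyoxylate is absent, so QilK is active.
No repressor is bound and QilK is active, so *quvG* is transcribed.
So QuvG is produced and active.
No repressor is bound and QuvG is active, so *holV* is transcribed.
So HolV is produced and active.
Cellobiose is absent, so HolH is inactive.
No repressor is bound and HolV is active, so *rudQ* is transcribed.
So RudQ is produced and active.
No repressor is bound and RudQ is active, so *qilR* is transcribed.

ON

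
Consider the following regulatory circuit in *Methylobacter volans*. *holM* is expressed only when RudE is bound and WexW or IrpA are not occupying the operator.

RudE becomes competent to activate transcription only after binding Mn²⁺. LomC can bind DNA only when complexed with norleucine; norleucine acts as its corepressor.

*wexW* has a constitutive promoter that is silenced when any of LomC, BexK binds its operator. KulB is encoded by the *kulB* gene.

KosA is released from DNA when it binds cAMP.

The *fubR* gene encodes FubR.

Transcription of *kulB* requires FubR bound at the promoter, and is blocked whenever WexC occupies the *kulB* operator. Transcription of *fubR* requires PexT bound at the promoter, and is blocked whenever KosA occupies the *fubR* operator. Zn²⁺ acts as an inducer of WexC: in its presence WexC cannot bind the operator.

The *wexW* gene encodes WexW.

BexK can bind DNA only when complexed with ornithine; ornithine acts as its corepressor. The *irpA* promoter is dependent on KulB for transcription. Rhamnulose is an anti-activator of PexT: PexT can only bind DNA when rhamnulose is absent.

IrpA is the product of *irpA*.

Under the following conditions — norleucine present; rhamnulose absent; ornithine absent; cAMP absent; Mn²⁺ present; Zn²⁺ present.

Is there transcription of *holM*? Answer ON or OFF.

Norleucine is present, so LomC is active.
Ornithine is absent, so BexK is inactive.
With repressor LomC bound, *wexW* is not transcribed.
So WexW is not produced.
Zn²⁺ is present, so WexC is inactive.
Rhamnulose is absent, so PexT is active.
cAMP is absent, so KosA is active.
With repressor KosA bound, *fubR* is not transcribed.
So FubR is not produced.
Required activator FubR is absent, so *kulB* is not transcribed.
So KulB is not produced.
Required activator KulB is absent, so *irpA* is not transcribed.
So IrpA is not produced.
Mn²⁺ is present, so RudE is active.
No repressor is bound and RudE is active, so *holM* is transcribed.

ON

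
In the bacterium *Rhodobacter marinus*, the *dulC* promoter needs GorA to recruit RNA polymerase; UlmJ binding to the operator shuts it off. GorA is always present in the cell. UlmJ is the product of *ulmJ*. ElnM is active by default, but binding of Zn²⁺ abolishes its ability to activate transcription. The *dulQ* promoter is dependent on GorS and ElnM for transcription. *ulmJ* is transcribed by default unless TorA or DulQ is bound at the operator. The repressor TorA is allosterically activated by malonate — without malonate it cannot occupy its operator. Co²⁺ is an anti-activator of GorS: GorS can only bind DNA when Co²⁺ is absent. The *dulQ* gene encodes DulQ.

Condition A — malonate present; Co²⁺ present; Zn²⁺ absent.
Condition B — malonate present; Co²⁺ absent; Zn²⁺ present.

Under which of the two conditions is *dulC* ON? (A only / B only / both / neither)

both

Condition A:
Malonate is present, so TorA is active.
Co²⁺ is present, so GorS is inactive.
Zn²⁺ is absent, so ElnM is active.
Required activator GorS is absent, so *dulQ* is not transcribed.
So DulQ is not produced.
With repressor TorA bound, *ulmJ* is not transcribed.
So UlmJ is not produced.
GorA is produced constitutively and is active.
No repressor is bound and GorA is active, so *dulC* is transcribed.
→ *dulC* is ON in A.
Condition B:
Malonate is present, so TorA is active.
Co²⁺ is absent, so GorS is active.
Zn²⁺ is present, so ElnM is inactive.
Required activator ElnM is absent, so *dulQ* is not transcribed.
So DulQ is not produced.
With repressor TorA bound, *ulmJ* is not transcribed.
So UlmJ is not produced.
GorA is produced constitutively and is active.
No repressor is bound and GorA is active, so *dulC* is transcribed.
→ *dulC* is ON in B.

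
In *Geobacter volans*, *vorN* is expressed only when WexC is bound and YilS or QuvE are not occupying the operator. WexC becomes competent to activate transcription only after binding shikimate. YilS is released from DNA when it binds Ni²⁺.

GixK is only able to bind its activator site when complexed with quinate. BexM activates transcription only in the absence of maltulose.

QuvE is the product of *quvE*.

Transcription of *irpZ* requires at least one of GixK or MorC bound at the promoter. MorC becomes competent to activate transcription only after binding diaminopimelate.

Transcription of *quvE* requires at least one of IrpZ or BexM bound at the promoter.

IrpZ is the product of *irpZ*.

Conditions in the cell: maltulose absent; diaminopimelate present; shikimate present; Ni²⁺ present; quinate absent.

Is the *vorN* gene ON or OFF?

OFF

Shikimate is present, so WexC is active.
Ni²⁺ is present, so YilS is inactive.
Quinate is absent, so GixK is inactive.
Diaminopimelate is present, so MorC is active.
Activator MorC is present, so *irpZ* is transcribed.
So IrpZ is produced and active.
Maltulose is absent, so BexM is active.
Activator IrpZ is present, so *quvE* is transcribed.
So QuvE is produced and active.
With repressor QuvE bound, *vorN* is not transcribed.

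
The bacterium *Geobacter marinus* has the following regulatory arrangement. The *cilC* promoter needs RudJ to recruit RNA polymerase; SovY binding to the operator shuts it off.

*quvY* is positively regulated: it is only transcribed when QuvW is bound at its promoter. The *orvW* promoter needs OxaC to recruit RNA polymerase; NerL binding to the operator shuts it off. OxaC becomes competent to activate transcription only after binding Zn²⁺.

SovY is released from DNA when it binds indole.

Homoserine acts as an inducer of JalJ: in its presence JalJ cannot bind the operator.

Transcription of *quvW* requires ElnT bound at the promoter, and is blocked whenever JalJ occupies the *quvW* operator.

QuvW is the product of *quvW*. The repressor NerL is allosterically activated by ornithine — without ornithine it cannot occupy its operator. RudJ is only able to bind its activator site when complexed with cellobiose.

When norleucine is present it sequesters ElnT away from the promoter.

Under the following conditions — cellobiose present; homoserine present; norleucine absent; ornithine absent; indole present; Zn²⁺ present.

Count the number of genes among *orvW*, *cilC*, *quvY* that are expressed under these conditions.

Ornithine is absent, so NerL is inactive.
Zn²⁺ is present, so OxaC is active.
No repressor is bound and OxaC is active, so *orvW* is transcribed.
→ *orvW* is ON.
Cellobiose is present, so RudJ is active.
Indole is present, so SovY is inactive.
No repressor is bound and RudJ is active, so *cilC* is transcribed.
→ *cilC* is ON.
Homoserine is present, so JalJ is inactive.
Norleucine is absent, so ElnT is active.
No repressor is bound and ElnT is active, so *quvW* is transcribed.
So QuvW is produced and active.
No repressor is bound and QuvW is active, so *quvY* is transcribed.
→ *quvY* is ON.
3 of the 3 genes are transcribed.

3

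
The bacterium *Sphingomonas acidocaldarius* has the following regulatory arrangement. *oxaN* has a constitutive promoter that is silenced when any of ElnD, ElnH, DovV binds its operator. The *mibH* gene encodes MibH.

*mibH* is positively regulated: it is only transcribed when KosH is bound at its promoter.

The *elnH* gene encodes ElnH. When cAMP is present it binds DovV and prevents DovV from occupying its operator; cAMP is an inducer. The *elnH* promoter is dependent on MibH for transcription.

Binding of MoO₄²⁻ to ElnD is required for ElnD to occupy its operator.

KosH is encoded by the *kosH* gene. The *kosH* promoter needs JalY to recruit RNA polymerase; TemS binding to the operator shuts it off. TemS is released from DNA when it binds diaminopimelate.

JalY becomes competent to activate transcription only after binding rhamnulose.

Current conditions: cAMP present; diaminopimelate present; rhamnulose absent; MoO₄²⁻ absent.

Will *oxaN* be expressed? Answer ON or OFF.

MoO₄²⁻ is absent, so ElnD is inactive.
Diaminopimelate is present, so TemS is inactive.
Rhamnulose is absent, so JalY is inactive.
Required activator JalY is absent, so *kosH* is not transcribed.
So KosH is not produced.
Required activator KosH is absent, so *mibH* is not transcribed.
So MibH is not produced.
Required activator MibH is absent, so *elnH* is not transcribed.
So ElnH is not produced.
cAMP is present, so DovV is inactive.
With no repressor bound, *oxaN* is transcribed.

ON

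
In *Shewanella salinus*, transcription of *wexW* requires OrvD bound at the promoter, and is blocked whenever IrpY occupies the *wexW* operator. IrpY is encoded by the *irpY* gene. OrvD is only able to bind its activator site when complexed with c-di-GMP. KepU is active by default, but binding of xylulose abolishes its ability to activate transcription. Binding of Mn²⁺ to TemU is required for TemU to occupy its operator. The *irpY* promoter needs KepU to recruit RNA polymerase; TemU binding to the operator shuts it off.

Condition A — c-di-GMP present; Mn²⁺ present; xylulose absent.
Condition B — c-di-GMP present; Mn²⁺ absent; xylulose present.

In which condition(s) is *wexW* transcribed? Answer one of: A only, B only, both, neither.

both

Condition A:
c-di-GMP is present, so OrvD is active.
Mn²⁺ is present, so TemU is active.
Xylulose is absent, so KepU is active.
With repressor TemU bound, *irpY* is not transcribed.
So IrpY is not produced.
No repressor is bound and OrvD is active, so *wexW* is transcribed.
→ *wexW* is ON in A.
Condition B:
c-di-GMP is present, so OrvD is active.
Mn²⁺ is absent, so TemU is inactive.
Xylulose is present, so KepU is inactive.
Required activator KepU is absent, so *irpY* is not transcribed.
So IrpY is not produced.
No repressor is bound and OrvD is active, so *wexW* is transcribed.
→ *wexW* is ON in B.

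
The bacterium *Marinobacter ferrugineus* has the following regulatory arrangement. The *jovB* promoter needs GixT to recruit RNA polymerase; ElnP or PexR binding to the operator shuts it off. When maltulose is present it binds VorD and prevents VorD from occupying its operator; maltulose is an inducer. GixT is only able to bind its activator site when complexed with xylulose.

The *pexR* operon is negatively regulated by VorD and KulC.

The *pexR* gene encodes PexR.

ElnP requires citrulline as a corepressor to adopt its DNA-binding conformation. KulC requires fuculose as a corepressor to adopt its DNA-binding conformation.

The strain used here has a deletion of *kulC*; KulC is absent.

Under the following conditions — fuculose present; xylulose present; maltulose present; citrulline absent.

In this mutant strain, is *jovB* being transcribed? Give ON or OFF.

Citrulline is absent, so ElnP is inactive.
Maltulose is present, so VorD is inactive.
KulC is non-functional in this strain, so it has no effect.
With no repressor bound, *pexR* is transcribed.
So PexR is produced and active.
Xylulose is present, so GixT is active.
With repressor PexR bound, *jovB* is not transcribed.

OFF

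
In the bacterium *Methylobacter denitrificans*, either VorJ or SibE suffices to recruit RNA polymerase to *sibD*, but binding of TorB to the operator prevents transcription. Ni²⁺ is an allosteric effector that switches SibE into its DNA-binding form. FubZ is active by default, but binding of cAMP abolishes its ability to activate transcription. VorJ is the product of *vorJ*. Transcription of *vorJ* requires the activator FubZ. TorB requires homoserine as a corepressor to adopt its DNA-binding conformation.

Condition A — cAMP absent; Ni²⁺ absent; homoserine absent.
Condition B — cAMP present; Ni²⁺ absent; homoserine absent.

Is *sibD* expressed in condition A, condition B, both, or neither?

A only

Condition A:
cAMP is absent, so FubZ is active.
No repressor is bound and FubZ is active, so *vorJ* is transcribed.
So VorJ is produced and active.
Ni²⁺ is absent, so SibE is inactive.
Homoserine is absent, so TorB is inactive.
Activator VorJ is present, so *sibD* is transcribed.
→ *sibD* is ON in A.
Condition B:
cAMP is present, so FubZ is inactive.
Required activator FubZ is absent, so *vorJ* is not transcribed.
So VorJ is not produced.
Ni²⁺ is absent, so SibE is inactive.
Homoserine is absent, so TorB is inactive.
No activator is available at the *sibD* promoter, so *sibD* is not transcribed.
→ *sibD* is OFF in B.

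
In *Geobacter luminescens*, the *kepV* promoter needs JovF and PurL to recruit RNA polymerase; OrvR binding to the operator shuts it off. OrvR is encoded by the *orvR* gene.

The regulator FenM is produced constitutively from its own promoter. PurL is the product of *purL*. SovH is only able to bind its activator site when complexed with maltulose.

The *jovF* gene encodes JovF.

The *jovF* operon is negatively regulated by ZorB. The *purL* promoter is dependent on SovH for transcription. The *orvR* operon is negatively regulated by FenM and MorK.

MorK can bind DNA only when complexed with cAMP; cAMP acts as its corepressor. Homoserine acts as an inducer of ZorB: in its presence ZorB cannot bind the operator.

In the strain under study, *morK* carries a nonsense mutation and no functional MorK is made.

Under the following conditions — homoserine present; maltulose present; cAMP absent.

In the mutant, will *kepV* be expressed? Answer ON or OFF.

FenM is produced constitutively and is active.
MorK is non-functional in this strain, so it has no effect.
With repressor FenM bound, *orvR* is not transcribed.
So OrvR is not produced.
Homoserine is present, so ZorB is inactive.
With no repressor bound, *jovF* is transcribed.
So JovF is produced and active.
Maltulose is present, so SovH is active.
No repressor is bound and SovH is active, so *purL* is transcribed.
So PurL is produced and active.
No repressor is bound and JovF and PurL are active, so *kepV* is transcribed.

ON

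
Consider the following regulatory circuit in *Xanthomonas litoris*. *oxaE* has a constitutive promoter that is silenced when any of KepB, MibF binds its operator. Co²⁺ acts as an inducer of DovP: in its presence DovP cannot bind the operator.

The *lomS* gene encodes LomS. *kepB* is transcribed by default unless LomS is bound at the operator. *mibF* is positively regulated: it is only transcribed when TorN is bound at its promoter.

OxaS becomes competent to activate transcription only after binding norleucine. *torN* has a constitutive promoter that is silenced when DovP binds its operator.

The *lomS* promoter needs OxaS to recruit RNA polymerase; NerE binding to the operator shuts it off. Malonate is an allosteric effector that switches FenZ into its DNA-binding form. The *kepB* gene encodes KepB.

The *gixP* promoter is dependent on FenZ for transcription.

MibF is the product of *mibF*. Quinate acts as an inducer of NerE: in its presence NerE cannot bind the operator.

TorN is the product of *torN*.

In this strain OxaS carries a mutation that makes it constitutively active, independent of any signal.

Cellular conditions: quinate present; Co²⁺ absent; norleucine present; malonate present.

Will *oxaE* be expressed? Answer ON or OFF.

ON

OxaS is constitutively active in this strain.
Quinate is present, so NerE is inactive.
No repressor is bound and OxaS is active, so *lomS* is transcribed.
So LomS is produced and active.
With repressor LomS bound, *kepB* is not transcribed.
So KepB is not produced.
Co²⁺ is absent, so DovP is active.
With repressor DovP bound, *torN* is not transcribed.
So TorN is not produced.
Required activator TorN is absent, so *mibF* is not transcribed.
So MibF is not produced.
With no repressor bound, *oxaE* is transcribed.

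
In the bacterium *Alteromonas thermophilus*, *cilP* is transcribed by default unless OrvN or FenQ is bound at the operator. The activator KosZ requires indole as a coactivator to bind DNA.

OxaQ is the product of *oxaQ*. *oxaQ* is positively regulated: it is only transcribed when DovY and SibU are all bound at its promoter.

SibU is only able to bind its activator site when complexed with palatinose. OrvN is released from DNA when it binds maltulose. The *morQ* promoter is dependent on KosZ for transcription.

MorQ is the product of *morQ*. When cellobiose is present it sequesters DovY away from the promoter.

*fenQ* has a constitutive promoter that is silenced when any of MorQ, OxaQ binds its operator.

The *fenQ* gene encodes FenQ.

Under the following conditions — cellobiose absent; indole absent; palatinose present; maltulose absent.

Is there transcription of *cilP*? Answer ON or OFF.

OFF

Maltulose is absent, so OrvN is active.
Indole is absent, so KosZ is inactive.
Required activator KosZ is absent, so *morQ* is not transcribed.
So MorQ is not produced.
Cellobiose is absent, so DovY is active.
Palatinose is present, so SibU is active.
No repressor is bound and DovY and SibU are active, so *oxaQ* is transcribed.
So OxaQ is produced and active.
With repressor OxaQ bound, *fenQ* is not transcribed.
So FenQ is not produced.
With repressor OrvN bound, *cilP* is not transcribed.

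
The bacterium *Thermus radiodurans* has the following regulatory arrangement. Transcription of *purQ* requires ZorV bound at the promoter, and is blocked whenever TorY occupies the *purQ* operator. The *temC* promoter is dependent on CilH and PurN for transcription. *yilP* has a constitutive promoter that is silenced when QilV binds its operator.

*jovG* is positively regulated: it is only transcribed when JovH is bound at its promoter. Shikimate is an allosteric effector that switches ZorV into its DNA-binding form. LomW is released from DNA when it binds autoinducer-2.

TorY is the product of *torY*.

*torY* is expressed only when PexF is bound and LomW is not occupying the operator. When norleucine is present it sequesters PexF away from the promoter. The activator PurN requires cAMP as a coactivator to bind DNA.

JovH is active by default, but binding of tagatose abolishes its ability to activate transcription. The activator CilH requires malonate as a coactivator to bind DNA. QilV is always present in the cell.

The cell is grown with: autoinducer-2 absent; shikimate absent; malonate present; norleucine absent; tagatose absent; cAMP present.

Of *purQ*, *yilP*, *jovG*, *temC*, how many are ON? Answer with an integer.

2

Norleucine is absent, so PexF is active.
Autoinducer-2 is absent, so LomW is active.
With repressor LomW bound, *torY* is not transcribed.
So TorY is not produced.
Shikimate is absent, so ZorV is inactive.
Required activator ZorV is absent, so *purQ* is not transcribed.
→ *purQ* is OFF.
QilV is produced constitutively and is active.
With repressor QilV bound, *yilP* is not transcribed.
→ *yilP* is OFF.
Tagatose is absent, so JovH is active.
No repressor is bound and JovH is active, so *jovG* is transcribed.
→ *jovG* is ON.
Malonate is present, so CilH is active.
cAMP is present, so PurN is active.
No repressor is bound and CilH and PurN are active, so *temC* is transcribed.
→ *temC* is ON.
2 of the 4 genes are transcribed.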